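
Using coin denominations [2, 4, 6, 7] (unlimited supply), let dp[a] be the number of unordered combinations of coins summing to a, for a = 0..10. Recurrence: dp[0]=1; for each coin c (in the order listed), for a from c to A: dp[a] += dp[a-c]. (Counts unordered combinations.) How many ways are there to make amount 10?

after  coin     0     1     2     3     4     5     6     7     8     9    10
          2     1     0     1     0     1     0     1     0     1     0     1
          4     1     0     1     0     2     0     2     0     3     0     3
          6     1     0     1     0     2     0     3     0     4     0     5
          7     1     0     1     0     2     0     3     1     4     1     5

5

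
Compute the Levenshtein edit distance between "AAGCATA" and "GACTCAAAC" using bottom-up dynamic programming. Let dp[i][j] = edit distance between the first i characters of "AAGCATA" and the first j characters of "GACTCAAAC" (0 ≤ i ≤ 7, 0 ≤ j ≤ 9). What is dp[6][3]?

   ''  G  A  C  T  C  A  A  A  C
''  0  1  2  3  4  5  6  7  8  9
 A  1  1  1  2  3  4  5  6  7  8
 A  2  2  1  2  3  4  4  5  6  7
 G  3  2  2  2  3  4  5  5  6  7
 C  4  3  3  2  3  3  4  5  6  6
 A  5  4  3  3  3  4  3  4  5  6
 T  6  5  4  4  3  4  4  4  5  6
 A  7  6  5  5  4  4  4  4  4  5

4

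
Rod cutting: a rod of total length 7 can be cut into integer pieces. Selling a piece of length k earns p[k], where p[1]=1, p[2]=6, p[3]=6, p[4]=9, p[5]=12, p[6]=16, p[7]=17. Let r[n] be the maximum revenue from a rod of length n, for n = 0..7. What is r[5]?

   n    0    1    2    3    4    5    6    7
r[n]    0    1    6    7   12   13   18   19

13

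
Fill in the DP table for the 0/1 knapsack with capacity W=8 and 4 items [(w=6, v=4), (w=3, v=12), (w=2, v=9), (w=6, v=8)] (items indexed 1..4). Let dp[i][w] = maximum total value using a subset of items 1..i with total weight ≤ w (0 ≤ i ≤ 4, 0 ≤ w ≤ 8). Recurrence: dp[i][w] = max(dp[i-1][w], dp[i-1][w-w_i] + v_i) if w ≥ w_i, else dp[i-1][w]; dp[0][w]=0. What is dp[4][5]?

i\w   0   1   2   3   4   5   6   7   8
  0   0   0   0   0   0   0   0   0   0
  1   0   0   0   0   0   0   4   4   4
  2   0   0   0  12  12  12  12  12  12
  3   0   0   9  12  12  21  21  21  21
  4   0   0   9  12  12  21  21  21  21

21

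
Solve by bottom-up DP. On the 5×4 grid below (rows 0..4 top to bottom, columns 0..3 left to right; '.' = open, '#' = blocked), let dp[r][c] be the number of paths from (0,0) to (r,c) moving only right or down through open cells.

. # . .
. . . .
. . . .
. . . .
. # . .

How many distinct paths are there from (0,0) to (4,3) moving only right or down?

r\c   0   1   2   3
  0   1   0   0   0
  1   1   1   1   1
  2   1   2   3   4
  3   1   3   6  10
  4   1   0   6  16

16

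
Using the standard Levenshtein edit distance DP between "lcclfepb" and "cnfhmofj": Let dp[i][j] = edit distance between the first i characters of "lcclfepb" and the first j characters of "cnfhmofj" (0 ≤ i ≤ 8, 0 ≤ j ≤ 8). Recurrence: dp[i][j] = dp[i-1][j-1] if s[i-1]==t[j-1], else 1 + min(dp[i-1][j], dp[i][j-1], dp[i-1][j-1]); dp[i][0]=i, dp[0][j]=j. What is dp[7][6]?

6

   ''  c  n  f  h  m  o  f  j
''  0  1  2  3  4  5  6  7  8
 l  1  1  2  3  4  5  6  7  8
 c  2  1  2  3  4  5  6  7  8
 c  3  2  2  3  4  5  6  7  8
 l  4  3  3  3  4  5  6  7  8
 f  5  4  4  3  4  5  6  6  7
 e  6  5  5  4  4  5  6  7  7
 p  7  6  6  5  5  5  6  7  8
 b  8  7  7  6  6  6  6  7  8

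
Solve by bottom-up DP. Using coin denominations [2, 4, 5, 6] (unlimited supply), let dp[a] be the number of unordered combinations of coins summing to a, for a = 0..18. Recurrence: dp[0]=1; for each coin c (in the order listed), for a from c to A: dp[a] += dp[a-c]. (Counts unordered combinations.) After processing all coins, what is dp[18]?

16

after  coin     0     1     2     3     4     5     6     7     8     9    10    11    12    13    14    15    16    17    18
          2     1     0     1     0     1     0     1     0     1     0     1     0     1     0     1     0     1     0     1
          4     1     0     1     0     2     0     2     0     3     0     3     0     4     0     4     0     5     0     5
          5     1     0     1     0     2     1     2     1     3     2     4     2     5     3     6     4     7     5     8
          6     1     0     1     0     2     1     3     1     4     2     6     3     8     4    10     6    13     8    16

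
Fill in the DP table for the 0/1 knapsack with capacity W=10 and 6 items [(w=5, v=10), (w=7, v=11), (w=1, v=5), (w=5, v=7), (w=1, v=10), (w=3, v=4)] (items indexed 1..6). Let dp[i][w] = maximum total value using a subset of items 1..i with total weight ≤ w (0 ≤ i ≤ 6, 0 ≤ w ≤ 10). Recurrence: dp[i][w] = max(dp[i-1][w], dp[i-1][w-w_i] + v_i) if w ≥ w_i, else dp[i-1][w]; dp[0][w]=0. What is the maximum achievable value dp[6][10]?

29

i\w   0   1   2   3   4   5   6   7   8   9  10
  0   0   0   0   0   0   0   0   0   0   0   0
  1   0   0   0   0   0  10  10  10  10  10  10
  2   0   0   0   0   0  10  10  11  11  11  11
  3   0   5   5   5   5  10  15  15  16  16  16
  4   0   5   5   5   5  10  15  15  16  16  17
  5   0  10  15  15  15  15  20  25  25  26  26
  6   0  10  15  15  15  19  20  25  25  26  29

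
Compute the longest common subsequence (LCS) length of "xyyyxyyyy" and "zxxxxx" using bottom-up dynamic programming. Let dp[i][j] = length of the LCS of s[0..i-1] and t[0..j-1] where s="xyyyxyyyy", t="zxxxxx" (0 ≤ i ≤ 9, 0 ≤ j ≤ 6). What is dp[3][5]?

1

   ''  z  x  x  x  x  x
''  0  0  0  0  0  0  0
 x  0  0  1  1  1  1  1
 y  0  0  1  1  1  1  1
 y  0  0  1  1  1  1  1
 y  0  0  1  1  1  1  1
 x  0  0  1  2  2  2  2
 y  0  0  1  2  2  2  2
 y  0  0  1  2  2  2  2
 y  0  0  1  2  2  2  2
 y  0  0  1  2  2  2  2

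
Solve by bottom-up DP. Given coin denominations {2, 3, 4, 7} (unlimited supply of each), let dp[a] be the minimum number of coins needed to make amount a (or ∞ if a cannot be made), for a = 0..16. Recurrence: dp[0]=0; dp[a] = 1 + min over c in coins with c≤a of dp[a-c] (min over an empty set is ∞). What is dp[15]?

3

 a  0  1  2  3  4  5  6  7  8  9 10 11 12 13 14 15 16
dp  0  -  1  1  1  2  2  1  2  2  2  2  3  3  2  3  3
(- denotes ∞ / unreachable)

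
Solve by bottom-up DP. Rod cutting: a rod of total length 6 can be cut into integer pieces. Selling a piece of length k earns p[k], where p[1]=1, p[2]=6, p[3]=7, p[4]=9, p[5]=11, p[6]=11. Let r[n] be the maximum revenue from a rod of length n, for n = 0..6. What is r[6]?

18

   n    0    1    2    3    4    5    6
r[n]    0    1    6    7   12   13   18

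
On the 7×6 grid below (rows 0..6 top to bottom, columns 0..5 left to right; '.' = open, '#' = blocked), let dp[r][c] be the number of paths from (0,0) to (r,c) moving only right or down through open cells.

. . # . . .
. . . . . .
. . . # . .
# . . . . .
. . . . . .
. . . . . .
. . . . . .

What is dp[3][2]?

r\c   0   1   2   3   4   5
  0   1   1   0   0   0   0
  1   1   2   2   2   2   2
  2   1   3   5   0   2   4
  3   0   3   8   8  10  14
  4   0   3  11  19  29  43
  5   0   3  14  33  62 105
  6   0   3  17  50 112 217

8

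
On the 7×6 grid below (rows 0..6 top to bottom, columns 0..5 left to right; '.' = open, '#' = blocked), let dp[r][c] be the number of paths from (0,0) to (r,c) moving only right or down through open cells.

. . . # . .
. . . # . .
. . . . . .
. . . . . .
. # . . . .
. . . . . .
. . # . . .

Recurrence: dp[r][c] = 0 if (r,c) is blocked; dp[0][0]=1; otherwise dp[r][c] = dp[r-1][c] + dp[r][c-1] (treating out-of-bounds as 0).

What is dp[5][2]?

11

r\c   0   1   2   3   4   5
  0   1   1   1   0   0   0
  1   1   2   3   0   0   0
  2   1   3   6   6   6   6
  3   1   4  10  16  22  28
  4   1   0  10  26  48  76
  5   1   1  11  37  85 161
  6   1   2   0  37 122 283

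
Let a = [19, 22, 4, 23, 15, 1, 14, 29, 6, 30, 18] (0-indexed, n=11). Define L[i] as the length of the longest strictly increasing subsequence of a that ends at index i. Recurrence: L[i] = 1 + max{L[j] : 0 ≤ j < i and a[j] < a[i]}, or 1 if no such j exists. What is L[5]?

   i    0    1    2    3    4    5    6    7    8    9   10
a[i]   19   22    4   23   15    1   14   29    6   30   18
L[i]    1    2    1    3    2    1    2    4    2    5    3

1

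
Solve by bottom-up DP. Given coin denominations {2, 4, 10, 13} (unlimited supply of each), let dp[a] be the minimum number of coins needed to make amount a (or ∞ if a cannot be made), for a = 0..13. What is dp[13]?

 a  0  1  2  3  4  5  6  7  8  9 10 11 12 13
dp  0  -  1  -  1  -  2  -  2  -  1  -  2  1
(- denotes ∞ / unreachable)

1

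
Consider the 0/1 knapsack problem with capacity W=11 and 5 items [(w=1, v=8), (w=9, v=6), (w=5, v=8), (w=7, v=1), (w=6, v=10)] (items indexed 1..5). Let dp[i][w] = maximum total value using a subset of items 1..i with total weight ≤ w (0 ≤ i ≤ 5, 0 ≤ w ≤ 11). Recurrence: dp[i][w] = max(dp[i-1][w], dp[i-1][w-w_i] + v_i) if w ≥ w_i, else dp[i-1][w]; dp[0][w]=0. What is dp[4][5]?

8

i\w   0   1   2   3   4   5   6   7   8   9  10  11
  0   0   0   0   0   0   0   0   0   0   0   0   0
  1   0   8   8   8   8   8   8   8   8   8   8   8
  2   0   8   8   8   8   8   8   8   8   8  14  14
  3   0   8   8   8   8   8  16  16  16  16  16  16
  4   0   8   8   8   8   8  16  16  16  16  16  16
  5   0   8   8   8   8   8  16  18  18  18  18  18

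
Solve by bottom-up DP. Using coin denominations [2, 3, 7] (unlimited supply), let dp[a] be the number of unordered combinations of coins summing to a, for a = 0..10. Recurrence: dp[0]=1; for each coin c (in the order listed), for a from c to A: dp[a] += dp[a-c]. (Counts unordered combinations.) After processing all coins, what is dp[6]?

after  coin     0     1     2     3     4     5     6     7     8     9    10
          2     1     0     1     0     1     0     1     0     1     0     1
          3     1     0     1     1     1     1     2     1     2     2     2
          7     1     0     1     1     1     1     2     2     2     3     3

2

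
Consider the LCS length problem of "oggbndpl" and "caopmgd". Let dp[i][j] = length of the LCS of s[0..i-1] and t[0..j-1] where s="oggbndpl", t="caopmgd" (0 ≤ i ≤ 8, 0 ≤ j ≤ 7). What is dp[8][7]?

   ''  c  a  o  p  m  g  d
''  0  0  0  0  0  0  0  0
 o  0  0  0  1  1  1  1  1
 g  0  0  0  1  1  1  2  2
 g  0  0  0  1  1  1  2  2
 b  0  0  0  1  1  1  2  2
 n  0  0  0  1  1  1  2  2
 d  0  0  0  1  1  1  2  3
 p  0  0  0  1  2  2  2  3
 l  0  0  0  1  2  2  2  3

3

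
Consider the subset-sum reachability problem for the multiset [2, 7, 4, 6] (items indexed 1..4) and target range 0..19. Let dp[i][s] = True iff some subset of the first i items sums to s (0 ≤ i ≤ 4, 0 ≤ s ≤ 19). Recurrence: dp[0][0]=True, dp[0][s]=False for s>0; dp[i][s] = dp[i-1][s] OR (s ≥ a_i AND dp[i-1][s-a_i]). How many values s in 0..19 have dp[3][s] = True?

i\s   0   1   2   3   4   5   6   7   8   9  10  11  12  13  14  15  16  17  18  19
  0   T   F   F   F   F   F   F   F   F   F   F   F   F   F   F   F   F   F   F   F
  1   T   F   T   F   F   F   F   F   F   F   F   F   F   F   F   F   F   F   F   F
  2   T   F   T   F   F   F   F   T   F   T   F   F   F   F   F   F   F   F   F   F
  3   T   F   T   F   T   F   T   T   F   T   F   T   F   T   F   F   F   F   F   F
  4   T   F   T   F   T   F   T   T   T   T   T   T   T   T   F   T   F   T   F   T

8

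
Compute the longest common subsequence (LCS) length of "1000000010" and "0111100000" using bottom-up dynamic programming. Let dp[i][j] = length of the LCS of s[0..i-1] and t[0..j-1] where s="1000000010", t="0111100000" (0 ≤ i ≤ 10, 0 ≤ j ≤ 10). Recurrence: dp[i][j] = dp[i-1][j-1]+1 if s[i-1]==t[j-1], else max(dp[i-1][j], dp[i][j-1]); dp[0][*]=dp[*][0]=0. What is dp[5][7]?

   ''  0  1  1  1  1  0  0  0  0  0
''  0  0  0  0  0  0  0  0  0  0  0
 1  0  0  1  1  1  1  1  1  1  1  1
 0  0  1  1  1  1  1  2  2  2  2  2
 0  0  1  1  1  1  1  2  3  3  3  3
 0  0  1  1  1  1  1  2  3  4  4  4
 0  0  1  1  1  1  1  2  3  4  5  5
 0  0  1  1  1  1  1  2  3  4  5  6
 0  0  1  1  1  1  1  2  3  4  5  6
 0  0  1  1  1  1  1  2  3  4  5  6
 1  0  1  2  2  2  2  2  3  4  5  6
 0  0  1  2  2  2  2  3  3  4  5  6

3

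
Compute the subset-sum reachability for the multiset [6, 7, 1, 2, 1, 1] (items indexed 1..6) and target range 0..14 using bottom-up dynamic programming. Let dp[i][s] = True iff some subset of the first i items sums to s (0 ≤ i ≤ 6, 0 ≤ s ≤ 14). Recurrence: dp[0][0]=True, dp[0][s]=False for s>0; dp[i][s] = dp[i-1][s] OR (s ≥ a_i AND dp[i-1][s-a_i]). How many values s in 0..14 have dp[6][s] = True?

15

i\s   0   1   2   3   4   5   6   7   8   9  10  11  12  13  14
  0   T   F   F   F   F   F   F   F   F   F   F   F   F   F   F
  1   T   F   F   F   F   F   T   F   F   F   F   F   F   F   F
  2   T   F   F   F   F   F   T   T   F   F   F   F   F   T   F
  3   T   T   F   F   F   F   T   T   T   F   F   F   F   T   T
  4   T   T   T   T   F   F   T   T   T   T   T   F   F   T   T
  5   T   T   T   T   T   F   T   T   T   T   T   T   F   T   T
  6   T   T   T   T   T   T   T   T   T   T   T   T   T   T   T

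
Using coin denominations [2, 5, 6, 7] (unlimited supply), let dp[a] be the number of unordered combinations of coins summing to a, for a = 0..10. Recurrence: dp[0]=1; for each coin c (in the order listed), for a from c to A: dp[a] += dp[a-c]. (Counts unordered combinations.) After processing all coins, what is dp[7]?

2

after  coin     0     1     2     3     4     5     6     7     8     9    10
          2     1     0     1     0     1     0     1     0     1     0     1
          5     1     0     1     0     1     1     1     1     1     1     2
          6     1     0     1     0     1     1     2     1     2     1     3
          7     1     0     1     0     1     1     2     2     2     2     3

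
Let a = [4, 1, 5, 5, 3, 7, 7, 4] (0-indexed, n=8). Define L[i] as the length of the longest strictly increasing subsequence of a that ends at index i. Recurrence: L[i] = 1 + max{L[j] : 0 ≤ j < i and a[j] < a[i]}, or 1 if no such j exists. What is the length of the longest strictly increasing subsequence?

3

   i    0    1    2    3    4    5    6    7
a[i]    4    1    5    5    3    7    7    4
L[i]    1    1    2    2    2    3    3    3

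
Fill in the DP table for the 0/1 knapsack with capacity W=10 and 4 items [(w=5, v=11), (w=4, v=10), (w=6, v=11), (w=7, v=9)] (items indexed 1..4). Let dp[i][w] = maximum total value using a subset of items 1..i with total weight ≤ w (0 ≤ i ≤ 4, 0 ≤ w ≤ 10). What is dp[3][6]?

i\w   0   1   2   3   4   5   6   7   8   9  10
  0   0   0   0   0   0   0   0   0   0   0   0
  1   0   0   0   0   0  11  11  11  11  11  11
  2   0   0   0   0  10  11  11  11  11  21  21
  3   0   0   0   0  10  11  11  11  11  21  21
  4   0   0   0   0  10  11  11  11  11  21  21

11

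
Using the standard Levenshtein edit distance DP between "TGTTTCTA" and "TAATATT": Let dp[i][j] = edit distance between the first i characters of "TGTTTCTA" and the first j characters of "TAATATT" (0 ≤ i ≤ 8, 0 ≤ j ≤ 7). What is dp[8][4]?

6

   ''  T  A  A  T  A  T  T
''  0  1  2  3  4  5  6  7
 T  1  0  1  2  3  4  5  6
 G  2  1  1  2  3  4  5  6
 T  3  2  2  2  2  3  4  5
 T  4  3  3  3  2  3  3  4
 T  5  4  4  4  3  3  3  3
 C  6  5  5  5  4  4  4  4
 T  7  6  6  6  5  5  4  4
 A  8  7  6  6  6  5  5  5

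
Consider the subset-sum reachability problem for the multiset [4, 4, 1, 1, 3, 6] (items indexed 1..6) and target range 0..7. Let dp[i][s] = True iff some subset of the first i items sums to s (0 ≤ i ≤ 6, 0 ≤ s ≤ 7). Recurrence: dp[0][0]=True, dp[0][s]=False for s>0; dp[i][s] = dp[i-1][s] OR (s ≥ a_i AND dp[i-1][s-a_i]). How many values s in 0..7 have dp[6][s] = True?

8

i\s   0   1   2   3   4   5   6   7
  0   T   F   F   F   F   F   F   F
  1   T   F   F   F   T   F   F   F
  2   T   F   F   F   T   F   F   F
  3   T   T   F   F   T   T   F   F
  4   T   T   T   F   T   T   T   F
  5   T   T   T   T   T   T   T   T
  6   T   T   T   T   T   T   T   T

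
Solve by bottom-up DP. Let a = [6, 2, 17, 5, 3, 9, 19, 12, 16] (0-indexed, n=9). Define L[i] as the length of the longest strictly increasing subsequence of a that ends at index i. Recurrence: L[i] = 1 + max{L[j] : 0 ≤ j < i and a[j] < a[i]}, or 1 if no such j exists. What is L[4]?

2

   i    0    1    2    3    4    5    6    7    8
a[i]    6    2   17    5    3    9   19   12   16
L[i]    1    1    2    2    2    3    4    4    5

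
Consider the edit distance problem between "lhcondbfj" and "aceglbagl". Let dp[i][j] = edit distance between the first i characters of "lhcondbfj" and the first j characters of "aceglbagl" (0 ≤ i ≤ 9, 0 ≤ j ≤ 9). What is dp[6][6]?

6

   ''  a  c  e  g  l  b  a  g  l
''  0  1  2  3  4  5  6  7  8  9
 l  1  1  2  3  4  4  5  6  7  8
 h  2  2  2  3  4  5  5  6  7  8
 c  3  3  2  3  4  5  6  6  7  8
 o  4  4  3  3  4  5  6  7  7  8
 n  5  5  4  4  4  5  6  7  8  8
 d  6  6  5  5  5  5  6  7  8  9
 b  7  7  6  6  6  6  5  6  7  8
 f  8  8  7  7  7  7  6  6  7  8
 j  9  9  8  8  8  8  7  7  7  8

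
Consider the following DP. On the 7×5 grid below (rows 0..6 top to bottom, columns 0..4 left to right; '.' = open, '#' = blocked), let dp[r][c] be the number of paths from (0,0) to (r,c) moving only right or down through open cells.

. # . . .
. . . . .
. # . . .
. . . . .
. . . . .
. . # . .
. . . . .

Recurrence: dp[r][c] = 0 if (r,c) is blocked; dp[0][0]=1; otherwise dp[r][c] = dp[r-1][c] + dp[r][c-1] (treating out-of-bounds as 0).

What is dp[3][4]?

r\c   0   1   2   3   4
  0   1   0   0   0   0
  1   1   1   1   1   1
  2   1   0   1   2   3
  3   1   1   2   4   7
  4   1   2   4   8  15
  5   1   3   0   8  23
  6   1   4   4  12  35

7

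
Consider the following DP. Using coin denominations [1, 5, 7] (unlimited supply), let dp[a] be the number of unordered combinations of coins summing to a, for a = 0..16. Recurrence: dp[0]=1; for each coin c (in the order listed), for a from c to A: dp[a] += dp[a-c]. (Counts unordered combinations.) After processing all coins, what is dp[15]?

after  coin     0     1     2     3     4     5     6     7     8     9    10    11    12    13    14    15    16
          1     1     1     1     1     1     1     1     1     1     1     1     1     1     1     1     1     1
          5     1     1     1     1     1     2     2     2     2     2     3     3     3     3     3     4     4
          7     1     1     1     1     1     2     2     3     3     3     4     4     5     5     6     7     7

7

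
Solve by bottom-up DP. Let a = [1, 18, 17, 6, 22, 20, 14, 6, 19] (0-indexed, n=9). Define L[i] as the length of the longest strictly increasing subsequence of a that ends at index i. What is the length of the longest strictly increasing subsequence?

4

   i    0    1    2    3    4    5    6    7    8
a[i]    1   18   17    6   22   20   14    6   19
L[i]    1    2    2    2    3    3    3    2    4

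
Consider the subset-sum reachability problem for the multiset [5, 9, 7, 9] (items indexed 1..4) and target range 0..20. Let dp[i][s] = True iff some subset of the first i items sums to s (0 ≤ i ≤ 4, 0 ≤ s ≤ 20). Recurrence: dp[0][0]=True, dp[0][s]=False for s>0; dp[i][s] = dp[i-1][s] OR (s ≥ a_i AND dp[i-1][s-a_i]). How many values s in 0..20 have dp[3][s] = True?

7

i\s   0   1   2   3   4   5   6   7   8   9  10  11  12  13  14  15  16  17  18  19  20
  0   T   F   F   F   F   F   F   F   F   F   F   F   F   F   F   F   F   F   F   F   F
  1   T   F   F   F   F   T   F   F   F   F   F   F   F   F   F   F   F   F   F   F   F
  2   T   F   F   F   F   T   F   F   F   T   F   F   F   F   T   F   F   F   F   F   F
  3   T   F   F   F   F   T   F   T   F   T   F   F   T   F   T   F   T   F   F   F   F
  4   T   F   F   F   F   T   F   T   F   T   F   F   T   F   T   F   T   F   T   F   F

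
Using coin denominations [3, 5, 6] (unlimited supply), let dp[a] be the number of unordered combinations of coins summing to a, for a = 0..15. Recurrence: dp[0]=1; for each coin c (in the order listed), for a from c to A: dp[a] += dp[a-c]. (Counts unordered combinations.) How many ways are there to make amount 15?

after  coin     0     1     2     3     4     5     6     7     8     9    10    11    12    13    14    15
          3     1     0     0     1     0     0     1     0     0     1     0     0     1     0     0     1
          5     1     0     0     1     0     1     1     0     1     1     1     1     1     1     1     2
          6     1     0     0     1     0     1     2     0     1     2     1     2     3     1     2     4

4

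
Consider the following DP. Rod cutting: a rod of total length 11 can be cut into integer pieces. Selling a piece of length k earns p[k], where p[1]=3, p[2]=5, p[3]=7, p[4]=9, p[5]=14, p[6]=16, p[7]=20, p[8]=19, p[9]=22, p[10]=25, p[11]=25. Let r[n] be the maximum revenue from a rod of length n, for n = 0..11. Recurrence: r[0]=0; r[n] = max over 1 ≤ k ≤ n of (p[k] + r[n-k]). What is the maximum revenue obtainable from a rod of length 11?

   n    0    1    2    3    4    5    6    7    8    9   10   11
r[n]    0    3    6    9   12   15   18   21   24   27   30   33

33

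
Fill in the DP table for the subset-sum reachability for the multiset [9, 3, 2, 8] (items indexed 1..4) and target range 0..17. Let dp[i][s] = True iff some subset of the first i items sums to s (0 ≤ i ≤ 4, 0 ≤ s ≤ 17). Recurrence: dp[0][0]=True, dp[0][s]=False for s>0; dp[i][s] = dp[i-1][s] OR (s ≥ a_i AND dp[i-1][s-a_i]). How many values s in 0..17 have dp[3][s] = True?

i\s   0   1   2   3   4   5   6   7   8   9  10  11  12  13  14  15  16  17
  0   T   F   F   F   F   F   F   F   F   F   F   F   F   F   F   F   F   F
  1   T   F   F   F   F   F   F   F   F   T   F   F   F   F   F   F   F   F
  2   T   F   F   T   F   F   F   F   F   T   F   F   T   F   F   F   F   F
  3   T   F   T   T   F   T   F   F   F   T   F   T   T   F   T   F   F   F
  4   T   F   T   T   F   T   F   F   T   T   T   T   T   T   T   F   F   T

8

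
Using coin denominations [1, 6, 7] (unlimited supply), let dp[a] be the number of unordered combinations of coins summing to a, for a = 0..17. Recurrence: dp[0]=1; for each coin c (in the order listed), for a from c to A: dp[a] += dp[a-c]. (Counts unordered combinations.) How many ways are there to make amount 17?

6

after  coin     0     1     2     3     4     5     6     7     8     9    10    11    12    13    14    15    16    17
          1     1     1     1     1     1     1     1     1     1     1     1     1     1     1     1     1     1     1
          6     1     1     1     1     1     1     2     2     2     2     2     2     3     3     3     3     3     3
          7     1     1     1     1     1     1     2     3     3     3     3     3     4     5     6     6     6     6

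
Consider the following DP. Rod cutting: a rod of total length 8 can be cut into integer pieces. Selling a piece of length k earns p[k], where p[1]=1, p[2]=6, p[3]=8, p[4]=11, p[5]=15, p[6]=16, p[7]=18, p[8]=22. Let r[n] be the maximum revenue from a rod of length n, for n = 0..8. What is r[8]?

   n    0    1    2    3    4    5    6    7    8
r[n]    0    1    6    8   12   15   18   21   24

24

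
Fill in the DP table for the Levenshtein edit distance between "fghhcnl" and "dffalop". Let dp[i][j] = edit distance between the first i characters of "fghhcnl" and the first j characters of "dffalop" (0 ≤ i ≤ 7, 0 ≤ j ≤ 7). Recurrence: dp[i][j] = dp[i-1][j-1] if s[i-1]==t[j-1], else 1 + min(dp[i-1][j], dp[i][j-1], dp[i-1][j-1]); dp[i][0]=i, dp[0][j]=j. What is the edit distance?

   ''  d  f  f  a  l  o  p
''  0  1  2  3  4  5  6  7
 f  1  1  1  2  3  4  5  6
 g  2  2  2  2  3  4  5  6
 h  3  3  3  3  3  4  5  6
 h  4  4  4  4  4  4  5  6
 c  5  5  5  5  5  5  5  6
 n  6  6  6  6  6  6  6  6
 l  7  7  7  7  7  6  7  7

7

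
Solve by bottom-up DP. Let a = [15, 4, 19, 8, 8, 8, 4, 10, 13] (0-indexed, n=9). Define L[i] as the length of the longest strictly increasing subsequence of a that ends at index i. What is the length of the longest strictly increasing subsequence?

4

   i    0    1    2    3    4    5    6    7    8
a[i]   15    4   19    8    8    8    4   10   13
L[i]    1    1    2    2    2    2    1    3    4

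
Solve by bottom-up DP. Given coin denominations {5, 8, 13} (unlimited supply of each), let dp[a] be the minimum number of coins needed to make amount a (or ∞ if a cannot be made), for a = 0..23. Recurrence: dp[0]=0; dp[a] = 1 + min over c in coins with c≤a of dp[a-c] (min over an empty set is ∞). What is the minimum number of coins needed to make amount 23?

3

 a  0  1  2  3  4  5  6  7  8  9 10 11 12 13 14 15 16 17 18 19 20 21 22 23
dp  0  -  -  -  -  1  -  -  1  -  2  -  -  1  -  3  2  -  2  -  4  2  -  3
(- denotes ∞ / unreachable)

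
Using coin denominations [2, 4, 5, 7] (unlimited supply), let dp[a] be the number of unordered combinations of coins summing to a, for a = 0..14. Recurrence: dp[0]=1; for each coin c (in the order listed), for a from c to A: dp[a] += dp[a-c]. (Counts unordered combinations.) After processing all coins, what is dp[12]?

after  coin     0     1     2     3     4     5     6     7     8     9    10    11    12    13    14
          2     1     0     1     0     1     0     1     0     1     0     1     0     1     0     1
          4     1     0     1     0     2     0     2     0     3     0     3     0     4     0     4
          5     1     0     1     0     2     1     2     1     3     2     4     2     5     3     6
          7     1     0     1     0     2     1     2     2     3     3     4     4     6     5     8

6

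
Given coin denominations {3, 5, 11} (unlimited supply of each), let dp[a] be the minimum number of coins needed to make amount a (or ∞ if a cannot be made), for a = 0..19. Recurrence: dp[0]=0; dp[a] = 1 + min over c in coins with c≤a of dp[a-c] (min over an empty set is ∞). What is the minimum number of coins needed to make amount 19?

3

 a  0  1  2  3  4  5  6  7  8  9 10 11 12 13 14 15 16 17 18 19
dp  0  -  -  1  -  1  2  -  2  3  2  1  4  3  2  3  2  3  4  3
(- denotes ∞ / unreachable)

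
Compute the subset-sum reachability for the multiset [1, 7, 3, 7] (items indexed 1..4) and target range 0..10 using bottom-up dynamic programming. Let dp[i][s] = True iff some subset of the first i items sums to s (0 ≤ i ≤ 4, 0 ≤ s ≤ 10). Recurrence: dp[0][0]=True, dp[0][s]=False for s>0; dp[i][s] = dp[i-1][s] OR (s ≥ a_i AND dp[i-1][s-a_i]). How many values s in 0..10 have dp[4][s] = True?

7

i\s   0   1   2   3   4   5   6   7   8   9  10
  0   T   F   F   F   F   F   F   F   F   F   F
  1   T   T   F   F   F   F   F   F   F   F   F
  2   T   T   F   F   F   F   F   T   T   F   F
  3   T   T   F   T   T   F   F   T   T   F   T
  4   T   T   F   T   T   F   F   T   T   F   T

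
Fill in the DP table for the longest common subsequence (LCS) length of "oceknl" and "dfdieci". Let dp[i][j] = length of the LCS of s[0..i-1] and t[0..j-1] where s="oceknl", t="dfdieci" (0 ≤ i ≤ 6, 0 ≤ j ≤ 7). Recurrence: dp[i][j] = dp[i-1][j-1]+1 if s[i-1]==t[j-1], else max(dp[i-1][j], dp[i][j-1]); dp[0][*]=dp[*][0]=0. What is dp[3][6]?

1

   ''  d  f  d  i  e  c  i
''  0  0  0  0  0  0  0  0
 o  0  0  0  0  0  0  0  0
 c  0  0  0  0  0  0  1  1
 e  0  0  0  0  0  1  1  1
 k  0  0  0  0  0  1  1  1
 n  0  0  0  0  0  1  1  1
 l  0  0  0  0  0  1  1  1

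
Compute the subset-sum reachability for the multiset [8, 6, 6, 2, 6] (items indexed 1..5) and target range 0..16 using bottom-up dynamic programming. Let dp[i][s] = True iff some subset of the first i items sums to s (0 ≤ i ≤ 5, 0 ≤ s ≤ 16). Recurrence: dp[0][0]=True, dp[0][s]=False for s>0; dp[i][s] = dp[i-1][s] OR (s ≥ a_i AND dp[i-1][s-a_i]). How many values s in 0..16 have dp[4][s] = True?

i\s   0   1   2   3   4   5   6   7   8   9  10  11  12  13  14  15  16
  0   T   F   F   F   F   F   F   F   F   F   F   F   F   F   F   F   F
  1   T   F   F   F   F   F   F   F   T   F   F   F   F   F   F   F   F
  2   T   F   F   F   F   F   T   F   T   F   F   F   F   F   T   F   F
  3   T   F   F   F   F   F   T   F   T   F   F   F   T   F   T   F   F
  4   T   F   T   F   F   F   T   F   T   F   T   F   T   F   T   F   T
  5   T   F   T   F   F   F   T   F   T   F   T   F   T   F   T   F   T

8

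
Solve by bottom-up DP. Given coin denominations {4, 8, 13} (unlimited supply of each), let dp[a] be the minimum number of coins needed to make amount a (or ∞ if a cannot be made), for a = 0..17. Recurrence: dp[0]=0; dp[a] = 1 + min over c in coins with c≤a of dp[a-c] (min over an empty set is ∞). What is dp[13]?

 a  0  1  2  3  4  5  6  7  8  9 10 11 12 13 14 15 16 17
dp  0  -  -  -  1  -  -  -  1  -  -  -  2  1  -  -  2  2
(- denotes ∞ / unreachable)

1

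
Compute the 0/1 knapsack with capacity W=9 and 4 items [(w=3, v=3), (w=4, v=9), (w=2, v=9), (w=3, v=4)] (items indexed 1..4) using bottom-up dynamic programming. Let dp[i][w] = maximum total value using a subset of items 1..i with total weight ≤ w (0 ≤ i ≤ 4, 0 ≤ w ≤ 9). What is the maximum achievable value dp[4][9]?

22

i\w   0   1   2   3   4   5   6   7   8   9
  0   0   0   0   0   0   0   0   0   0   0
  1   0   0   0   3   3   3   3   3   3   3
  2   0   0   0   3   9   9   9  12  12  12
  3   0   0   9   9   9  12  18  18  18  21
  4   0   0   9   9   9  13  18  18  18  22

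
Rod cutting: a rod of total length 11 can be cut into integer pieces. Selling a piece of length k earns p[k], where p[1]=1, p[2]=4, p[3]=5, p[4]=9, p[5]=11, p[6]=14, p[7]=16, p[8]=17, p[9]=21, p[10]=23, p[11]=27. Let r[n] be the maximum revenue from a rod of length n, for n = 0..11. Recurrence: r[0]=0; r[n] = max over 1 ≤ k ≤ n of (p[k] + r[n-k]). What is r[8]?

   n    0    1    2    3    4    5    6    7    8    9   10   11
r[n]    0    1    4    5    9   11   14   16   18   21   23   27

18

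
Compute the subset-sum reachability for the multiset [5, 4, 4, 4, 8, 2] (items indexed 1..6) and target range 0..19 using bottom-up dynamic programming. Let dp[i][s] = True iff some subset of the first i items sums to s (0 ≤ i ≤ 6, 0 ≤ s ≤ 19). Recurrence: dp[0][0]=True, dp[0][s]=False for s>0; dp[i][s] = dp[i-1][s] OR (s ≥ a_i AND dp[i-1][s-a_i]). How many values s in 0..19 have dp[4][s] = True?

8

i\s   0   1   2   3   4   5   6   7   8   9  10  11  12  13  14  15  16  17  18  19
  0   T   F   F   F   F   F   F   F   F   F   F   F   F   F   F   F   F   F   F   F
  1   T   F   F   F   F   T   F   F   F   F   F   F   F   F   F   F   F   F   F   F
  2   T   F   F   F   T   T   F   F   F   T   F   F   F   F   F   F   F   F   F   F
  3   T   F   F   F   T   T   F   F   T   T   F   F   F   T   F   F   F   F   F   F
  4   T   F   F   F   T   T   F   F   T   T   F   F   T   T   F   F   F   T   F   F
  5   T   F   F   F   T   T   F   F   T   T   F   F   T   T   F   F   T   T   F   F
  6   T   F   T   F   T   T   T   T   T   T   T   T   T   T   T   T   T   T   T   T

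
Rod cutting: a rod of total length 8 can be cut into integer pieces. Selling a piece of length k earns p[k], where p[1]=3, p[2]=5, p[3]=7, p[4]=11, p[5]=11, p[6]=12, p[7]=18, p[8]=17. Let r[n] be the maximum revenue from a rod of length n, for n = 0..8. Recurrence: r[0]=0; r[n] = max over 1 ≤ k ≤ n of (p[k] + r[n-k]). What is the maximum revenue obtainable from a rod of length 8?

24

   n    0    1    2    3    4    5    6    7    8
r[n]    0    3    6    9   12   15   18   21   24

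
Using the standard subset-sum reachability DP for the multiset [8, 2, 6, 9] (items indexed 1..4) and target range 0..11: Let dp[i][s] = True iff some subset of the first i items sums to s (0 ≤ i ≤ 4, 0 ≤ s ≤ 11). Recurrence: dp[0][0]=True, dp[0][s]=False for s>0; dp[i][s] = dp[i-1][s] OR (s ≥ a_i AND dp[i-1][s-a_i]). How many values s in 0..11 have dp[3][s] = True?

5

i\s   0   1   2   3   4   5   6   7   8   9  10  11
  0   T   F   F   F   F   F   F   F   F   F   F   F
  1   T   F   F   F   F   F   F   F   T   F   F   F
  2   T   F   T   F   F   F   F   F   T   F   T   F
  3   T   F   T   F   F   F   T   F   T   F   T   F
  4   T   F   T   F   F   F   T   F   T   T   T   T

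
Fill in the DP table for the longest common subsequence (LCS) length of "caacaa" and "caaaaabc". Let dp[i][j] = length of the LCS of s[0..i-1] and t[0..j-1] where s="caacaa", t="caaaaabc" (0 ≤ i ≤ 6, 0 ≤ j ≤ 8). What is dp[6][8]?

   ''  c  a  a  a  a  a  b  c
''  0  0  0  0  0  0  0  0  0
 c  0  1  1  1  1  1  1  1  1
 a  0  1  2  2  2  2  2  2  2
 a  0  1  2  3  3  3  3  3  3
 c  0  1  2  3  3  3  3  3  4
 a  0  1  2  3  4  4  4  4  4
 a  0  1  2  3  4  5  5  5  5

5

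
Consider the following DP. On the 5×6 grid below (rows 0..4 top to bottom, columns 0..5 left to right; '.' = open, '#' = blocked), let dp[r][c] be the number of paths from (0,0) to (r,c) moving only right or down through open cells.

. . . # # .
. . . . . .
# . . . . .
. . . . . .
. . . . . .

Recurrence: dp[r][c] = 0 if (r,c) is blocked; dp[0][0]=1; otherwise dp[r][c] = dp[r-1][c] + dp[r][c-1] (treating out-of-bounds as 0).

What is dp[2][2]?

5

r\c   0   1   2   3   4   5
  0   1   1   1   0   0   0
  1   1   2   3   3   3   3
  2   0   2   5   8  11  14
  3   0   2   7  15  26  40
  4   0   2   9  24  50  90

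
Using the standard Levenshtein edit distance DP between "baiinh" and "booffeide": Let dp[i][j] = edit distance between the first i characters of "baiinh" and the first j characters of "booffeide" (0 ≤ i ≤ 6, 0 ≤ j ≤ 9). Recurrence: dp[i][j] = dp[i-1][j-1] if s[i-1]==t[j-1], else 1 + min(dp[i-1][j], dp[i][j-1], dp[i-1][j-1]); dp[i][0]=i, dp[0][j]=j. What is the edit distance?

7

   ''  b  o  o  f  f  e  i  d  e
''  0  1  2  3  4  5  6  7  8  9
 b  1  0  1  2  3  4  5  6  7  8
 a  2  1  1  2  3  4  5  6  7  8
 i  3  2  2  2  3  4  5  5  6  7
 i  4  3  3  3  3  4  5  5  6  7
 n  5  4  4  4  4  4  5  6  6  7
 h  6  5  5  5  5  5  5  6  7  7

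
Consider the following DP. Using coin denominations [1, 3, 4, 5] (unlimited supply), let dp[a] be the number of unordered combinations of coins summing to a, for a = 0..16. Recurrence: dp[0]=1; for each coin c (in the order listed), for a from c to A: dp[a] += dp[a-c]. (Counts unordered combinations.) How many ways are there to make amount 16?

after  coin     0     1     2     3     4     5     6     7     8     9    10    11    12    13    14    15    16
          1     1     1     1     1     1     1     1     1     1     1     1     1     1     1     1     1     1
          3     1     1     1     2     2     2     3     3     3     4     4     4     5     5     5     6     6
          4     1     1     1     2     3     3     4     5     6     7     8     9    11    12    13    15    17
          5     1     1     1     2     3     4     5     6     8    10    12    14    17    20    23    27    31

31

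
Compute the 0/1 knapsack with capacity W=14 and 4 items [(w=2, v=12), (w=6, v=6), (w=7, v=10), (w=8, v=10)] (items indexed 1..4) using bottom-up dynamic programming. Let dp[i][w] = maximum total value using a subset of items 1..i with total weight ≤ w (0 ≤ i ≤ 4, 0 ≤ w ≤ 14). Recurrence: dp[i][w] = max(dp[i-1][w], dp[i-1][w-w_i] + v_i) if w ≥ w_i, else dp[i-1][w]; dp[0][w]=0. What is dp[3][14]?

i\w   0   1   2   3   4   5   6   7   8   9  10  11  12  13  14
  0   0   0   0   0   0   0   0   0   0   0   0   0   0   0   0
  1   0   0  12  12  12  12  12  12  12  12  12  12  12  12  12
  2   0   0  12  12  12  12  12  12  18  18  18  18  18  18  18
  3   0   0  12  12  12  12  12  12  18  22  22  22  22  22  22
  4   0   0  12  12  12  12  12  12  18  22  22  22  22  22  22

22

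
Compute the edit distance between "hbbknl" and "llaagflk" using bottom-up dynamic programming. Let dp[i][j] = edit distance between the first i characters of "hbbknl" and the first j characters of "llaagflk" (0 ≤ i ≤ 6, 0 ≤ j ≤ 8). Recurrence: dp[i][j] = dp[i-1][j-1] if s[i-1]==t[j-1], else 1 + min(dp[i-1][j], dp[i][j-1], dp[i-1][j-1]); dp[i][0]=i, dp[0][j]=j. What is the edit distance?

   ''  l  l  a  a  g  f  l  k
''  0  1  2  3  4  5  6  7  8
 h  1  1  2  3  4  5  6  7  8
 b  2  2  2  3  4  5  6  7  8
 b  3  3  3  3  4  5  6  7  8
 k  4  4  4  4  4  5  6  7  7
 n  5  5  5  5  5  5  6  7  8
 l  6  5  5  6  6  6  6  6  7

7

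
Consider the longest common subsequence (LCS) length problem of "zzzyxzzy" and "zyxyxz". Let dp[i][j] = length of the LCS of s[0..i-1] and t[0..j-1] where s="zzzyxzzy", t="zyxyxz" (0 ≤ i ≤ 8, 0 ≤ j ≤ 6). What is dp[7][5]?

3

   ''  z  y  x  y  x  z
''  0  0  0  0  0  0  0
 z  0  1  1  1  1  1  1
 z  0  1  1  1  1  1  2
 z  0  1  1  1  1  1  2
 y  0  1  2  2  2  2  2
 x  0  1  2  3  3  3  3
 z  0  1  2  3  3  3  4
 z  0  1  2  3  3  3  4
 y  0  1  2  3  4  4  4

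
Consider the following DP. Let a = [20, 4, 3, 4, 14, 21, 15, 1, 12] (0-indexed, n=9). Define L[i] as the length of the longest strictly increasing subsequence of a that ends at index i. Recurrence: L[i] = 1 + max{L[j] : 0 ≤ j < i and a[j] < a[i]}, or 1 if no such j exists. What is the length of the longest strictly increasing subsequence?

4

   i    0    1    2    3    4    5    6    7    8
a[i]   20    4    3    4   14   21   15    1   12
L[i]    1    1    1    2    3    4    4    1    3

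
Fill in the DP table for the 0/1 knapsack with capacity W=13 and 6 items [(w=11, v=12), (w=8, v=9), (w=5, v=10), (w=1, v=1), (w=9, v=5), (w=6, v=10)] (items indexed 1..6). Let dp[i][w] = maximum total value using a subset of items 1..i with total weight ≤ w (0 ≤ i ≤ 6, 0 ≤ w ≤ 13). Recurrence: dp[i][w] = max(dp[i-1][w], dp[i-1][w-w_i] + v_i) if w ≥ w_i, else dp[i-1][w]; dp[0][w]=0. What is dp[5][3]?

i\w   0   1   2   3   4   5   6   7   8   9  10  11  12  13
  0   0   0   0   0   0   0   0   0   0   0   0   0   0   0
  1   0   0   0   0   0   0   0   0   0   0   0  12  12  12
  2   0   0   0   0   0   0   0   0   9   9   9  12  12  12
  3   0   0   0   0   0  10  10  10  10  10  10  12  12  19
  4   0   1   1   1   1  10  11  11  11  11  11  12  13  19
  5   0   1   1   1   1  10  11  11  11  11  11  12  13  19
  6   0   1   1   1   1  10  11  11  11  11  11  20  21  21

1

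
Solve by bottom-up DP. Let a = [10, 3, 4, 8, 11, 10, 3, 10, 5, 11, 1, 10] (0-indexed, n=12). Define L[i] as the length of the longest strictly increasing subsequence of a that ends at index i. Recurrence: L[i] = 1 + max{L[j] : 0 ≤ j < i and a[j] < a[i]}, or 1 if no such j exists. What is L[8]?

   i    0    1    2    3    4    5    6    7    8    9   10   11
a[i]   10    3    4    8   11   10    3   10    5   11    1   10
L[i]    1    1    2    3    4    4    1    4    3    5    1    4

3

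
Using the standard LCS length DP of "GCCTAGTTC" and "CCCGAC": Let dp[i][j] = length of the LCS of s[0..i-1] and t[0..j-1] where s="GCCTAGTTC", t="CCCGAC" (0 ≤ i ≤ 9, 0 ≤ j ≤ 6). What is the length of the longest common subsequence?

   ''  C  C  C  G  A  C
''  0  0  0  0  0  0  0
 G  0  0  0  0  1  1  1
 C  0  1  1  1  1  1  2
 C  0  1  2  2  2  2  2
 T  0  1  2  2  2  2  2
 A  0  1  2  2  2  3  3
 G  0  1  2  2  3  3  3
 T  0  1  2  2  3  3  3
 T  0  1  2  2  3  3  3
 C  0  1  2  3  3  3  4

4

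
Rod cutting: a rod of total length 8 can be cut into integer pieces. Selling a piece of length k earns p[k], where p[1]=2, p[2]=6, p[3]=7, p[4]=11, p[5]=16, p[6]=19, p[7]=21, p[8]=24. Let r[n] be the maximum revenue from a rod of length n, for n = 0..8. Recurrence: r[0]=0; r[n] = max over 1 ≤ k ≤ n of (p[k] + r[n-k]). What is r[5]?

16

   n    0    1    2    3    4    5    6    7    8
r[n]    0    2    6    8   12   16   19   22   25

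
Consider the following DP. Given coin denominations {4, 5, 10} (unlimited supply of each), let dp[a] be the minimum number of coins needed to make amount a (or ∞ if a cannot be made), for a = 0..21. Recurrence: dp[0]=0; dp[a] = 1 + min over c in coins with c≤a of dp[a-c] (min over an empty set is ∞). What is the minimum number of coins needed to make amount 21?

5

 a  0  1  2  3  4  5  6  7  8  9 10 11 12 13 14 15 16 17 18 19 20 21
dp  0  -  -  -  1  1  -  -  2  2  1  -  3  3  2  2  4  4  3  3  2  5
(- denotes ∞ / unreachable)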